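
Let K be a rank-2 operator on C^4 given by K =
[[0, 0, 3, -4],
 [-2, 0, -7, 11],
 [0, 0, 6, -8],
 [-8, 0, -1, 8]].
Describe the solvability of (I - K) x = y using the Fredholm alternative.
(I - K) is invertible (det(I - K) = -5 ≠ 0), so for every y in C^4 the equation (I - K) x = y has a unique solution.

K has rank 2 and factors as K = U V^T = u1 v1^T + u2 v2^T with u1 = (1, -3, 2, -3), v1 = (2, 0, 1, -3), u2 = (1, -2, 2, 1), v2 = (-2, 0, 2, -1) (multiplying out reproduces the displayed K). The nonzero eigenvalues of U V^T coincide with those of the 2 x 2 matrix G = V^T U = [[v1·u1, v1·u2], [v2·u1, v2·u2]] = [[13, 1], [5, 1]], and by the Sylvester determinant identity det(I_4 - U V^T) = det(I_2 - V^T U) = det([[-12, -1], [-5, 0]]) = (-12)(0) - (-1)(-5) = -5. (Direct check: I - K =
[[1, 0, -3, 4],
 [2, 1, 7, -11],
 [0, 0, -5, 8],
 [8, 0, 1, -7]]
has determinant -5.) The finite-dimensional Fredholm alternative says: either (I - K) is invertible, or ker(I - K) ≠ {0} and then range(I - K) = ker((I - K)^*)^⊥, with dim ker(I - K) = dim ker((I - K)^*). Since det(I - K) ≠ 0, 1 is not an eigenvalue of K and ker(I - K) = {0}, so we are in the first case: for every y there is a unique x = (I - K)^(-1) y. (Explicitly, by the Woodbury identity, (I - U V^T)^(-1) = I + U (I_2 - G)^(-1) V^T.)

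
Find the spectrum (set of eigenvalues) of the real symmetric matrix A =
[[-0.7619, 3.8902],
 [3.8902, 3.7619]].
sigma(A) ≈ {-3, 6}

A is real symmetric, so its spectrum consists of real eigenvalues. Expanding the characteristic polynomial of the displayed matrix gives
  det(λ I - A) = p(λ) = λ^2 + (-3)λ + (-18).
Solving p(λ) = 0 yields eigenvalues ≈ -3, 6. (A is shown rounded to 4 decimals, so these recover the underlying integer eigenvalues to within that precision.)
Verification: the trace of A = 3 equals the sum of eigenvalues 3, and det(A) ≈ -17.9998 matches the eigenvalue product -18.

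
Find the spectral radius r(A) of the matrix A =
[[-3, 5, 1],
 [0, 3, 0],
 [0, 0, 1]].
r(A) = 3

The eigenvalues of A are the roots of its characteristic polynomial. With M = A (coefficients from the trace, the sum of principal 2x2 minors, and det A):
  p(λ) = det(λ I - M) = λ^3 - λ^2 - 9λ + 9.
By the rational root theorem any rational root is an integer divisor of 9. Testing λ = -3: p(-3) = -27 - 9 + 27 + 9 = 0, so λ = -3 is a root. Dividing out (λ + 3) leaves p(λ) = (λ + 3)(λ^2 - 4λ + 3). For λ^2 - 4λ + 3 the discriminant is 4. It is a perfect square (2^2), so the roots are rational: λ = (4 ± 2)/2 = 3, 1.
Thus the eigenvalues (to 4 decimals) are 3 (modulus 3); 1 (modulus 1); -3 (modulus 3). The spectral radius is the largest modulus: r(A) = 3. (Cross-check: r(A) ≤ ||A||_2 ≈ 6.4707; equality holds whenever A is normal, though it can also hold for some non-normal A.)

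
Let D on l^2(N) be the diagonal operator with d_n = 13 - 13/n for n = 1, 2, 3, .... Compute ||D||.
||D|| = 13

For a diagonal operator on l^2 with entries d_n, ||D|| = sup_n |d_n|. Here d_1 = 0, d_2 = 13/2, ..., and d_n = 13 - 13/n increases monotonically toward 13. All terms lie in [0, 13), so |d_n| = d_n and the supremum is the limit 13, which is not attained by any individual d_n. Hence ||D|| = 13.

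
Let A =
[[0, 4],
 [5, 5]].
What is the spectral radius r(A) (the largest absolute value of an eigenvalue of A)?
r(A) = (5 + sqrt(105))/2 ≈ 7.6235

The eigenvalues of A are the roots of its characteristic polynomial. With M = A (coefficients from the trace and determinant):
  p(λ) = det(λ I - M) = λ^2 - 5λ - 20.
For λ^2 - 5λ - 20 the discriminant is 105. It is nonnegative but not a perfect square, so the roots are real and irrational: λ = (5 ± sqrt(105))/2 ≈ 7.6235, -2.6235.
Thus the eigenvalues (to 4 decimals) are 7.6235 (modulus 7.6235); -2.6235 (modulus 2.6235). The spectral radius is the largest modulus: r(A) = (5 + sqrt(105))/2 ≈ 7.6235. (Cross-check: r(A) ≤ ||A||_2 ≈ 7.6973; equality holds whenever A is normal, though it can also hold for some non-normal A.)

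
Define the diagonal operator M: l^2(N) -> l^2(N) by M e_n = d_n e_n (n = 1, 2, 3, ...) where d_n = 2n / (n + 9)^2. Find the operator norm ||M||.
||M|| = 1/18 (attained at n = 9)

For M diagonal, ||M|| = sup_n |d_n|. Treat f(x) = 2x / (x + 9)^2 for real x > 0. By the quotient rule, f'(x) = 2(9 - x)/(x + 9)^3, which is positive for x < 9 and negative for x > 9. So f has a unique maximum at x = 9, and since 9 is a positive integer, the supremum over n ≥ 1 is attained at n = 9: d_9 = 2·9/(9 + 9)^2 = 2·9/324 = 1/18. Hence ||M|| = 1/18.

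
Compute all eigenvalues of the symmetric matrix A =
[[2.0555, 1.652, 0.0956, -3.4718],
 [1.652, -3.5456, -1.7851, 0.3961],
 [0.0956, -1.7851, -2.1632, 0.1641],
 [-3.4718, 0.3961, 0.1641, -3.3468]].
sigma(A) ≈ {-6, -4, -1, 4}

A is real symmetric, so its spectrum consists of real eigenvalues. Expanding the characteristic polynomial of the displayed matrix gives
  det(λ I - A) = p(λ) = λ^4 + (7)λ^3 + (-10)λ^2 + (-112.003)λ + (-96.0033).
Solving p(λ) = 0 yields eigenvalues ≈ -6, -4, -1, 4. (A is shown rounded to 4 decimals, so these recover the underlying integer eigenvalues to within that precision.)
Verification: the trace of A = -7 equals the sum of eigenvalues -7, and det(A) ≈ -96.0033 matches the eigenvalue product -96.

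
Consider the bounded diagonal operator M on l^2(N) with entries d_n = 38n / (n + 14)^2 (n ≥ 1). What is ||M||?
||M|| = 19/28 (attained at n = 14)

For M diagonal, ||M|| = sup_n |d_n|. Treat f(x) = 38x / (x + 14)^2 for real x > 0. By the quotient rule, f'(x) = 38(14 - x)/(x + 14)^3, which is positive for x < 14 and negative for x > 14. So f has a unique maximum at x = 14, and since 14 is a positive integer, the supremum over n ≥ 1 is attained at n = 14: d_14 = 38·14/(14 + 14)^2 = 38·14/784 = 19/28. Hence ||M|| = 19/28.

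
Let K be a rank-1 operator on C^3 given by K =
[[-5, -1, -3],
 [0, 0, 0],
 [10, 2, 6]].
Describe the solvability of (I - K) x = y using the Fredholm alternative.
(I - K) is singular (det(I - K) = 0, i.e. 1 ∈ sigma(K)). (I - K) x = y is solvable iff y ⊥ ker((I - K)^*) = span{(-5, -1, -3)}, i.e. iff -5y_1 - y_2 - 3y_3 = 0. When solvable, the solutions are x = y + c·(1, 0, -2), c arbitrary (ker(I - K) = span{(1, 0, -2)}, dimension 1).

K has rank 1, so it is an outer product K = u v^T: every row of K is a multiple of one row vector. Reading off the entries, u = (1, 0, -2) and v = (-5, -1, -3) (row i of K equals u_i·v^T). A rank-one matrix u v^T satisfies K u = u (v·u) and kills the (2)-dimensional subspace v^⊥, so its characteristic polynomial is lambda^2 (lambda - v·u) with v·u = tr K = 1. Hence the eigenvalues of I - K are 1 (multiplicity 2) and 1 - (1) = 0, so det(I - K) = 0. (Direct check: I - K =
[[6, 1, 3],
 [0, 1, 0],
 [-10, -2, -5]]
has determinant 0.) So 1 is an eigenvalue of K and (I - K) is not invertible. The finite-dimensional Fredholm alternative says: either (I - K) is invertible, or ker(I - K) ≠ {0} and then range(I - K) = ker((I - K)^*)^⊥, with dim ker(I - K) = dim ker((I - K)^*). We are in the second case, so we need both kernels. Kernel of I - K: (I - K) u = u - u (v·u) = u - u = 0, so ker(I - K) = span{u} = span{(1, 0, -2)} (it is exactly 1-dimensional because rank(I - K) = 2). Kernel of the adjoint: K is real, so (I - K)^* = I - K^T = I - v u^T, and (I - v u^T) v = v - v (u·v) = 0; hence ker((I - K)^*) = span{v} = span{(-5, -1, -3)}. Therefore (I - K) x = y is solvable iff <y, v> = 0, i.e. iff -5y_1 - y_2 - 3y_3 = 0. When this holds, K y = u (v·y) = 0, so (I - K) y = y and x = y is a particular solution; the full solution set is the line x = y + c·u = y + c·(1, 0, -2), c ∈ C.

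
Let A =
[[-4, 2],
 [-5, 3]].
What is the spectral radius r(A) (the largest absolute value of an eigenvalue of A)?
r(A) = 2

The eigenvalues of A are the roots of its characteristic polynomial. With M = A (coefficients from the trace and determinant):
  p(λ) = det(λ I - M) = λ^2 + λ - 2.
For λ^2 + λ - 2 the discriminant is 9. It is a perfect square (3^2), so the roots are rational: λ = (-1 ± 3)/2 = 1, -2.
Thus the eigenvalues (to 4 decimals) are 1 (modulus 1); -2 (modulus 2). The spectral radius is the largest modulus: r(A) = 2. (Cross-check: r(A) ≤ ||A||_2 ≈ 7.3434; equality holds whenever A is normal, though it can also hold for some non-normal A.)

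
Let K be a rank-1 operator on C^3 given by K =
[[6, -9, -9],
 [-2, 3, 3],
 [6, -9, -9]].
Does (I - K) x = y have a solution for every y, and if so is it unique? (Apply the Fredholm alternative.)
(I - K) is invertible (det(I - K) = 1 ≠ 0), so for every y in C^3 the equation (I - K) x = y has a unique solution.

K has rank 1, so it is an outer product K = u v^T: every row of K is a multiple of one row vector. Reading off the entries, u = (-3, 1, -3) and v = (-2, 3, 3) (row i of K equals u_i·v^T). A rank-one matrix u v^T satisfies K u = u (v·u) and kills the (2)-dimensional subspace v^⊥, so its characteristic polynomial is lambda^2 (lambda - v·u) with v·u = tr K = 0. Hence the eigenvalues of I - K are 1 (multiplicity 2) and 1 - (0) = 1, so det(I - K) = 1. (Direct check: I - K =
[[-5, 9, 9],
 [2, -2, -3],
 [-6, 9, 10]]
has determinant 1.) The finite-dimensional Fredholm alternative says: either (I - K) is invertible, or ker(I - K) ≠ {0} and then range(I - K) = ker((I - K)^*)^⊥, with dim ker(I - K) = dim ker((I - K)^*). Since det(I - K) ≠ 0, 1 is not an eigenvalue of K and ker(I - K) = {0}, so we are in the first case: for every y there is a unique x = (I - K)^(-1) y. Explicitly, by the Sherman–Morrison formula, (I - u v^T)^(-1) = I + u v^T/(1 - v·u), i.e. (I - K)^(-1) = I + K.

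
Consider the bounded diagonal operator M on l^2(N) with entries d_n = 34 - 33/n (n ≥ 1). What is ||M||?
||M|| = 34

For a diagonal operator on l^2 with entries d_n, ||M|| = sup_n |d_n|. Here d_1 = 1, d_2 = 35/2, ..., and d_n = 34 - 33/n increases monotonically toward 34. All terms lie in [1, 34), so |d_n| = d_n and the supremum is the limit 34, which is not attained by any individual d_n. Hence ||M|| = 34.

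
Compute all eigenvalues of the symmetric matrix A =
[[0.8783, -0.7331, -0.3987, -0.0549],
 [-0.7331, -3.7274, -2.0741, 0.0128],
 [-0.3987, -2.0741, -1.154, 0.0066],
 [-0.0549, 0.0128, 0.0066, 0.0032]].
sigma(A) ≈ {-5, 0, 1} (0 with multiplicity 2)

A is real symmetric, so its spectrum consists of real eigenvalues. Expanding the characteristic polynomial of the displayed matrix gives
  det(λ I - A) = p(λ) = λ^4 + (4)λ^3 + (-5)λ^2 + (0)λ + (0).
Solving p(λ) = 0 yields eigenvalues ≈ -5, 0, 0, 1. (A is shown rounded to 4 decimals, so these recover the underlying integer eigenvalues to within that precision.)
Verification: the trace of A = -4 equals the sum of eigenvalues -4, and det(A) ≈ -0.0000 matches the eigenvalue product 0.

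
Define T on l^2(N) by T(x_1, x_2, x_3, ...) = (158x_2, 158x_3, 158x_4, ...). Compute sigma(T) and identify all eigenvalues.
sigma(T) = closed disk {z in C : |z| ≤ 158}; sigma_p(T) = open disk {z in C : |z| < 158}

Note T = 158·V where V is the unit left shift (V x)_k = x_{k+1}; so sigma(T) = 158·sigma(V) and ||T|| = 158||V||. ||T x||^2 = 24964sum_{k≥2} |x_k|^2 ≤ 24964||x||^2, with equality on {x : x_1 = 0}, so ||T|| = 158. For any lambda with |lambda| < 158, set r = lambda/158 (|r| < 1); the vector x = (1, r, r^2, ...) is in l^2 and satisfies T x = 158(r, r^2, ...) = lambda x, so lambda is an eigenvalue. On the boundary |lambda| = 158 the geometric series diverges, so no l^2 eigenvector exists, but these lambda lie in the approximate point spectrum. Hence sigma(T) is the closed disk of radius 158 and sigma_p(T) is the open disk.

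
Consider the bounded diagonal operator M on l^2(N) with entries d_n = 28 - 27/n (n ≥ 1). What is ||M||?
||M|| = 28

For a diagonal operator on l^2 with entries d_n, ||M|| = sup_n |d_n|. Here d_1 = 1, d_2 = 29/2, ..., and d_n = 28 - 27/n increases monotonically toward 28. All terms lie in [1, 28), so |d_n| = d_n and the supremum is the limit 28, which is not attained by any individual d_n. Hence ||M|| = 28.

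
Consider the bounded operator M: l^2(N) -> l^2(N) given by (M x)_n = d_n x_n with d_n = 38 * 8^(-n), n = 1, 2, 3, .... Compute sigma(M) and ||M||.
sigma(M) = {38 * 8^(-n) : n ≥ 1} ∪ {0}; ||M|| = 19/4

A bounded diagonal operator on l^2 with diagonal entries d_n has spectrum equal to the closure of {d_n : n ≥ 1}: every d_n is an eigenvalue (with eigenvector e_n), so {d_n} ⊂ sigma(M); the spectrum is closed, so its closure is too; and for lambda not in the closure, (M - lambda I) has bounded inverse (the diagonal entries 1/(d_n - lambda) are bounded). For our sequence d_n = 38 * 8^(-n), n = 1, 2, 3, ...:
  - {d_n} = {38 * 8^(-n) : n ≥ 1}; the only limit point is 0
  - closure = {38 * 8^(-n) : n ≥ 1} ∪ {0}
For the norm: a diagonal operator has ||M|| = sup_n |d_n|. Here d_n = 38 * 8^(-n) is positive and decreasing, so sup_n |d_n| = d_1 = 38/8 = 19/4. So ||M|| = 19/4.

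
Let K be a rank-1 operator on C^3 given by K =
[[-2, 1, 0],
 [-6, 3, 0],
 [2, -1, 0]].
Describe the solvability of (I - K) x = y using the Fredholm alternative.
(I - K) is singular (det(I - K) = 0, i.e. 1 ∈ sigma(K)). (I - K) x = y is solvable iff y ⊥ ker((I - K)^*) = span{(-2, 1, 0)}, i.e. iff -2y_1 + y_2 = 0. When solvable, the solutions are x = y + c·(1, 3, -1), c arbitrary (ker(I - K) = span{(1, 3, -1)}, dimension 1).

K has rank 1, so it is an outer product K = u v^T: every row of K is a multiple of one row vector. Reading off the entries, u = (1, 3, -1) and v = (-2, 1, 0) (row i of K equals u_i·v^T). A rank-one matrix u v^T satisfies K u = u (v·u) and kills the (2)-dimensional subspace v^⊥, so its characteristic polynomial is lambda^2 (lambda - v·u) with v·u = tr K = 1. Hence the eigenvalues of I - K are 1 (multiplicity 2) and 1 - (1) = 0, so det(I - K) = 0. (Direct check: I - K =
[[3, -1, 0],
 [6, -2, 0],
 [-2, 1, 1]]
has determinant 0.) So 1 is an eigenvalue of K and (I - K) is not invertible. The finite-dimensional Fredholm alternative says: either (I - K) is invertible, or ker(I - K) ≠ {0} and then range(I - K) = ker((I - K)^*)^⊥, with dim ker(I - K) = dim ker((I - K)^*). We are in the second case, so we need both kernels. Kernel of I - K: (I - K) u = u - u (v·u) = u - u = 0, so ker(I - K) = span{u} = span{(1, 3, -1)} (it is exactly 1-dimensional because rank(I - K) = 2). Kernel of the adjoint: K is real, so (I - K)^* = I - K^T = I - v u^T, and (I - v u^T) v = v - v (u·v) = 0; hence ker((I - K)^*) = span{v} = span{(-2, 1, 0)}. Therefore (I - K) x = y is solvable iff <y, v> = 0, i.e. iff -2y_1 + y_2 = 0. When this holds, K y = u (v·y) = 0, so (I - K) y = y and x = y is a particular solution; the full solution set is the line x = y + c·u = y + c·(1, 3, -1), c ∈ C.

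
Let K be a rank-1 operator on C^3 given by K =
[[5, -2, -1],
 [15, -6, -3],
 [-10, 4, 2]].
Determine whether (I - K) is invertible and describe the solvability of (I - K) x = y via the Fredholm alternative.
(I - K) is singular (det(I - K) = 0, i.e. 1 ∈ sigma(K)). (I - K) x = y is solvable iff y ⊥ ker((I - K)^*) = span{(5, -2, -1)}, i.e. iff 5y_1 - 2y_2 - y_3 = 0. When solvable, the solutions are x = y + c·(1, 3, -2), c arbitrary (ker(I - K) = span{(1, 3, -2)}, dimension 1).

K has rank 1, so it is an outer product K = u v^T: every row of K is a multiple of one row vector. Reading off the entries, u = (1, 3, -2) and v = (5, -2, -1) (row i of K equals u_i·v^T). A rank-one matrix u v^T satisfies K u = u (v·u) and kills the (2)-dimensional subspace v^⊥, so its characteristic polynomial is lambda^2 (lambda - v·u) with v·u = tr K = 1. Hence the eigenvalues of I - K are 1 (multiplicity 2) and 1 - (1) = 0, so det(I - K) = 0. (Direct check: I - K =
[[-4, 2, 1],
 [-15, 7, 3],
 [10, -4, -1]]
has determinant 0.) So 1 is an eigenvalue of K and (I - K) is not invertible. The finite-dimensional Fredholm alternative says: either (I - K) is invertible, or ker(I - K) ≠ {0} and then range(I - K) = ker((I - K)^*)^⊥, with dim ker(I - K) = dim ker((I - K)^*). We are in the second case, so we need both kernels. Kernel of I - K: (I - K) u = u - u (v·u) = u - u = 0, so ker(I - K) = span{u} = span{(1, 3, -2)} (it is exactly 1-dimensional because rank(I - K) = 2). Kernel of the adjoint: K is real, so (I - K)^* = I - K^T = I - v u^T, and (I - v u^T) v = v - v (u·v) = 0; hence ker((I - K)^*) = span{v} = span{(5, -2, -1)}. Therefore (I - K) x = y is solvable iff <y, v> = 0, i.e. iff 5y_1 - 2y_2 - y_3 = 0. When this holds, K y = u (v·y) = 0, so (I - K) y = y and x = y is a particular solution; the full solution set is the line x = y + c·u = y + c·(1, 3, -2), c ∈ C.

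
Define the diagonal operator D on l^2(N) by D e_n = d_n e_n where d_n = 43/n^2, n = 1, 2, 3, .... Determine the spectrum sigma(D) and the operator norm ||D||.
sigma(D) = {43/n^2 : n ≥ 1} ∪ {0}; ||D|| = 43

A bounded diagonal operator on l^2 with diagonal entries d_n has spectrum equal to the closure of {d_n : n ≥ 1}: every d_n is an eigenvalue (with eigenvector e_n), so {d_n} ⊂ sigma(D); the spectrum is closed, so its closure is too; and for lambda not in the closure, (D - lambda I) has bounded inverse (the diagonal entries 1/(d_n - lambda) are bounded). For our sequence d_n = 43/n^2, n = 1, 2, 3, ...:
  - {d_n} = {43/n^2 : n ≥ 1}; the only limit point is 0
  - closure = {43/n^2 : n ≥ 1} ∪ {0}
For the norm: a diagonal operator has ||D|| = sup_n |d_n|. Here d_n = 43/n^2 is positive and decreasing, so sup_n |d_n| = d_1 = 43. So ||D|| = 43.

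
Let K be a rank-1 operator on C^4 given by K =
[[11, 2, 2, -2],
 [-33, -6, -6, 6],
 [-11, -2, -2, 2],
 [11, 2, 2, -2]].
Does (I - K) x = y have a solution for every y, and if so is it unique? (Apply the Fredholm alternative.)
(I - K) is singular (det(I - K) = 0, i.e. 1 ∈ sigma(K)). (I - K) x = y is solvable iff y ⊥ ker((I - K)^*) = span{(11, 2, 2, -2)}, i.e. iff 11y_1 + 2y_2 + 2y_3 - 2y_4 = 0. When solvable, the solutions are x = y + c·(1, -3, -1, 1), c arbitrary (ker(I - K) = span{(1, -3, -1, 1)}, dimension 1).

K has rank 1, so it is an outer product K = u v^T: every row of K is a multiple of one row vector. Reading off the entries, u = (1, -3, -1, 1) and v = (11, 2, 2, -2) (row i of K equals u_i·v^T). A rank-one matrix u v^T satisfies K u = u (v·u) and kills the (3)-dimensional subspace v^⊥, so its characteristic polynomial is lambda^3 (lambda - v·u) with v·u = tr K = 1. Hence the eigenvalues of I - K are 1 (multiplicity 3) and 1 - (1) = 0, so det(I - K) = 0. (Direct check: I - K =
[[-10, -2, -2, 2],
 [33, 7, 6, -6],
 [11, 2, 3, -2],
 [-11, -2, -2, 3]]
has determinant 0.) So 1 is an eigenvalue of K and (I - K) is not invertible. The finite-dimensional Fredholm alternative says: either (I - K) is invertible, or ker(I - K) ≠ {0} and then range(I - K) = ker((I - K)^*)^⊥, with dim ker(I - K) = dim ker((I - K)^*). We are in the second case, so we need both kernels. Kernel of I - K: (I - K) u = u - u (v·u) = u - u = 0, so ker(I - K) = span{u} = span{(1, -3, -1, 1)} (it is exactly 1-dimensional because rank(I - K) = 3). Kernel of the adjoint: K is real, so (I - K)^* = I - K^T = I - v u^T, and (I - v u^T) v = v - v (u·v) = 0; hence ker((I - K)^*) = span{v} = span{(11, 2, 2, -2)}. Therefore (I - K) x = y is solvable iff <y, v> = 0, i.e. iff 11y_1 + 2y_2 + 2y_3 - 2y_4 = 0. When this holds, K y = u (v·y) = 0, so (I - K) y = y and x = y is a particular solution; the full solution set is the line x = y + c·u = y + c·(1, -3, -1, 1), c ∈ C.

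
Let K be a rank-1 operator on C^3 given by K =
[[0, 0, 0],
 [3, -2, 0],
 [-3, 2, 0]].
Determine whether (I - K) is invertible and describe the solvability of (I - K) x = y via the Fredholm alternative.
(I - K) is invertible (det(I - K) = 3 ≠ 0), so for every y in C^3 the equation (I - K) x = y has a unique solution.

K has rank 1, so it is an outer product K = u v^T: every row of K is a multiple of one row vector. Reading off the entries, u = (0, -1, 1) and v = (-3, 2, 0) (row i of K equals u_i·v^T). A rank-one matrix u v^T satisfies K u = u (v·u) and kills the (2)-dimensional subspace v^⊥, so its characteristic polynomial is lambda^2 (lambda - v·u) with v·u = tr K = -2. Hence the eigenvalues of I - K are 1 (multiplicity 2) and 1 - (-2) = 3, so det(I - K) = 3. (Direct check: I - K =
[[1, 0, 0],
 [-3, 3, 0],
 [3, -2, 1]]
has determinant 3.) The finite-dimensional Fredholm alternative says: either (I - K) is invertible, or ker(I - K) ≠ {0} and then range(I - K) = ker((I - K)^*)^⊥, with dim ker(I - K) = dim ker((I - K)^*). Since det(I - K) ≠ 0, 1 is not an eigenvalue of K and ker(I - K) = {0}, so we are in the first case: for every y there is a unique x = (I - K)^(-1) y. Explicitly, by the Sherman–Morrison formula, (I - u v^T)^(-1) = I + u v^T/(1 - v·u), i.e. (I - K)^(-1) = I + K/(3).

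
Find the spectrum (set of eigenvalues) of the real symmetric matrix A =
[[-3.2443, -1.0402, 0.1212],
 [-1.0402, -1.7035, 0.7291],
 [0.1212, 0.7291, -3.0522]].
sigma(A) ≈ {-4, -3, -1}

A is real symmetric, so its spectrum consists of real eigenvalues. Expanding the characteristic polynomial of the displayed matrix gives
  det(λ I - A) = p(λ) = λ^3 + (8)λ^2 + (19)λ + (12).
Solving p(λ) = 0 yields eigenvalues ≈ -4, -3, -1. (A is shown rounded to 4 decimals, so these recover the underlying integer eigenvalues to within that precision.)
Verification: the trace of A = -8 equals the sum of eigenvalues -8, and det(A) ≈ -12.0001 matches the eigenvalue product -12.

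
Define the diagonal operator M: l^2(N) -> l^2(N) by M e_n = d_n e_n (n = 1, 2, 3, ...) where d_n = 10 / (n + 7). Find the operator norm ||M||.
||M|| = 5/4 (attained at n = 1)

For M diagonal, ||M|| = sup_n |d_n| = sup_n 10/(n + 7). This is positive and strictly decreasing in n, so the supremum is attained at n = 1: d_1 = 10/(1 + 7) = 5/4. Hence ||M|| = 5/4.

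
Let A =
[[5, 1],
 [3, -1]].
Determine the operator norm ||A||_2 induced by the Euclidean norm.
||A||_2 = sqrt((36 + sqrt(1040))/2) ≈ 5.8416 (= sqrt(largest eigenvalue of A^T A))

||A||_2 = sigma_max(A) = sqrt(lambda_max(A^T A)). Form the symmetric matrix M = A^T A =
[[34, 2],
 [2, 2]].
Its characteristic polynomial (trace, determinant of M give the coefficients) is
  p(λ) = det(λ I - M) = λ^2 - 36λ + 64.
For λ^2 - 36λ + 64 the discriminant is 1040. It is nonnegative but not a perfect square, so the roots are real and irrational: λ = (36 ± sqrt(1040))/2 ≈ 34.1245, 1.8755.
So the eigenvalues of A^T A are ≈ 1.8755, 34.1245 (all ≥ 0, as they must be for A^T A). The largest is λ_max = (36 + sqrt(1040))/2 ≈ 34.1245, hence ||A||_2 = sqrt(λ_max) = sqrt((36 + sqrt(1040))/2) ≈ 5.8416.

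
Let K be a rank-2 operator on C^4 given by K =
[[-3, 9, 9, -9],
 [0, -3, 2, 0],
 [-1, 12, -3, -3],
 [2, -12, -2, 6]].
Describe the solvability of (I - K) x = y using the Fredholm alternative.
(I - K) is invertible (det(I - K) = -26 ≠ 0), so for every y in C^4 the equation (I - K) x = y has a unique solution.

K has rank 2 and factors as K = U V^T = u1 v1^T + u2 v2^T with u1 = (0, -1, 3, -2), v1 = (0, 3, -2, 0), u2 = (-3, 0, -1, 2), v2 = (1, -3, -3, 3) (multiplying out reproduces the displayed K). The nonzero eigenvalues of U V^T coincide with those of the 2 x 2 matrix G = V^T U = [[v1·u1, v1·u2], [v2·u1, v2·u2]] = [[-9, 2], [-12, 6]], and by the Sylvester determinant identity det(I_4 - U V^T) = det(I_2 - V^T U) = det([[10, -2], [12, -5]]) = (10)(-5) - (-2)(12) = -26. (Direct check: I - K =
[[4, -9, -9, 9],
 [0, 4, -2, 0],
 [1, -12, 4, 3],
 [-2, 12, 2, -5]]
has determinant -26.) The finite-dimensional Fredholm alternative says: either (I - K) is invertible, or ker(I - K) ≠ {0} and then range(I - K) = ker((I - K)^*)^⊥, with dim ker(I - K) = dim ker((I - K)^*). Since det(I - K) ≠ 0, 1 is not an eigenvalue of K and ker(I - K) = {0}, so we are in the first case: for every y there is a unique x = (I - K)^(-1) y. (Explicitly, by the Woodbury identity, (I - U V^T)^(-1) = I + U (I_2 - G)^(-1) V^T.)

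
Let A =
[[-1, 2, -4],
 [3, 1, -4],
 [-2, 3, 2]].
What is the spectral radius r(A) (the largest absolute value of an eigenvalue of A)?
r(A) ≈ 3.9627

The eigenvalues of A are the roots of its characteristic polynomial. With M = A (coefficients from the trace, the sum of principal 2x2 minors, and det A):
  p(λ) = det(λ I - M) = λ^3 - 2λ^2 - 3λ + 54.
No integer candidate from the rational root theorem (±divisors of 54) is a root, so the roots are irrational. The cubic discriminant is Δ = -71028 < 0, so there is one real root and a complex-conjugate pair. p(-4) = -30 and p(-3) = 18 have opposite signs, so a root lies in (-4, -3); Newton's method refines it to λ ≈ -3.4388. Dividing out (λ - (-3.4388)) leaves approximately λ^2 - 5.4388λ + 15.7031. For λ^2 - 5.4388λ + 15.7031 the discriminant is -33.2316. It is negative, so the remaining roots are the complex-conjugate pair λ ≈ 2.7194 ± 2.8823i. Their product equals the constant term, so |λ|^2 ≈ 15.7031 and |λ| ≈ 3.9627.
Thus the eigenvalues (to 4 decimals) are -3.4388 (modulus 3.4388); 2.7194 ± 2.8823i (modulus 3.9627). The spectral radius is the largest modulus: r(A) ≈ 3.9627. (Cross-check: r(A) ≤ ||A||_2 ≈ 6.4606; equality holds whenever A is normal, though it can also hold for some non-normal A.)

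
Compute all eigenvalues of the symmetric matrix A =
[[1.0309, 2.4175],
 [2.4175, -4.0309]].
sigma(A) ≈ {-5, 2}

A is real symmetric, so its spectrum consists of real eigenvalues. Expanding the characteristic polynomial of the displayed matrix gives
  det(λ I - A) = p(λ) = λ^2 + (3)λ + (-10).
Solving p(λ) = 0 yields eigenvalues ≈ -5, 2. (A is shown rounded to 4 decimals, so these recover the underlying integer eigenvalues to within that precision.)
Verification: the trace of A = -3 equals the sum of eigenvalues -3, and det(A) ≈ -9.9998 matches the eigenvalue product -10.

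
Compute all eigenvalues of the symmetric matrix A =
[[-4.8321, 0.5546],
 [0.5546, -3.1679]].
sigma(A) ≈ {-5, -3}

A is real symmetric, so its spectrum consists of real eigenvalues. Expanding the characteristic polynomial of the displayed matrix gives
  det(λ I - A) = p(λ) = λ^2 + (8)λ + (15).
Solving p(λ) = 0 yields eigenvalues ≈ -5, -3. (A is shown rounded to 4 decimals, so these recover the underlying integer eigenvalues to within that precision.)
Verification: the trace of A = -8 equals the sum of eigenvalues -8, and det(A) ≈ 15.0000 matches the eigenvalue product 15.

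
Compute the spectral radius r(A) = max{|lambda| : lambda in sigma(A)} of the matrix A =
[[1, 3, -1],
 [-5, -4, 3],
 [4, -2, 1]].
r(A) ≈ 4.6871

The eigenvalues of A are the roots of its characteristic polynomial. With M = A (coefficients from the trace, the sum of principal 2x2 minors, and det A):
  p(λ) = det(λ I - M) = λ^3 + 2λ^2 + 18λ - 27.
No integer candidate from the rational root theorem (±divisors of 27) is a root, so the roots are irrational. The cubic discriminant is Δ = -58347 < 0, so there is one real root and a complex-conjugate pair. p(1) = -6 and p(2) = 25 have opposite signs, so a root lies in (1, 2); Newton's method refines it to λ ≈ 1.229. Dividing out (λ - (1.229)) leaves approximately λ^2 + 3.229λ + 21.9686. For λ^2 + 3.229λ + 21.9686 the discriminant is -77.4476. It is negative, so the remaining roots are the complex-conjugate pair λ ≈ -1.6145 ± 4.4002i. Their product equals the constant term, so |λ|^2 ≈ 21.9686 and |λ| ≈ 4.6871.
Thus the eigenvalues (to 4 decimals) are 1.229 (modulus 1.229); -1.6145 ± 4.4002i (modulus 4.6871). The spectral radius is the largest modulus: r(A) ≈ 4.6871. (Cross-check: r(A) ≤ ||A||_2 ≈ 7.7309; equality holds whenever A is normal, though it can also hold for some non-normal A.)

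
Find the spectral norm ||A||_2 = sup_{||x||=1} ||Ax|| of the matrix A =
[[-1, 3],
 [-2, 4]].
||A||_2 = sqrt((30 + sqrt(884))/2) ≈ 5.465 (= sqrt(largest eigenvalue of A^T A))

||A||_2 = sigma_max(A) = sqrt(lambda_max(A^T A)). Form the symmetric matrix M = A^T A =
[[5, -11],
 [-11, 25]].
Its characteristic polynomial (trace, determinant of M give the coefficients) is
  p(λ) = det(λ I - M) = λ^2 - 30λ + 4.
For λ^2 - 30λ + 4 the discriminant is 884. It is nonnegative but not a perfect square, so the roots are real and irrational: λ = (30 ± sqrt(884))/2 ≈ 29.8661, 0.1339.
So the eigenvalues of A^T A are ≈ 0.1339, 29.8661 (all ≥ 0, as they must be for A^T A). The largest is λ_max = (30 + sqrt(884))/2 ≈ 29.8661, hence ||A||_2 = sqrt(λ_max) = sqrt((30 + sqrt(884))/2) ≈ 5.465.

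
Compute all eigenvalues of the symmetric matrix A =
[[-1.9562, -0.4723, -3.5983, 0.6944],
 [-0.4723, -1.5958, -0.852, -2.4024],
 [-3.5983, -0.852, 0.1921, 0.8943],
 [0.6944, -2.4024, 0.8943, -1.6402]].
sigma(A) ≈ {-5, -4, 1, 3}

A is real symmetric, so its spectrum consists of real eigenvalues. Expanding the characteristic polynomial of the displayed matrix gives
  det(λ I - A) = p(λ) = λ^4 + (5)λ^3 + (-13)λ^2 + (-53.0022)λ + (59.9988).
Solving p(λ) = 0 yields eigenvalues ≈ -5, -4, 1, 3. (A is shown rounded to 4 decimals, so these recover the underlying integer eigenvalues to within that precision.)
Verification: the trace of A = -5 equals the sum of eigenvalues -5, and det(A) ≈ 59.9988 matches the eigenvalue product 60.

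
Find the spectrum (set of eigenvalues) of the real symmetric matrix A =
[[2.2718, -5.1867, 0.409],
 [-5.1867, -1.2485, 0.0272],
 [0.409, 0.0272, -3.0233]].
sigma(A) ≈ {-5, -3, 6}

A is real symmetric, so its spectrum consists of real eigenvalues. Expanding the characteristic polynomial of the displayed matrix gives
  det(λ I - A) = p(λ) = λ^3 + (2)λ^2 + (-33)λ + (-90).
Solving p(λ) = 0 yields eigenvalues ≈ -5, -3, 6. (A is shown rounded to 4 decimals, so these recover the underlying integer eigenvalues to within that precision.)
Verification: the trace of A = -2 equals the sum of eigenvalues -2, and det(A) ≈ 89.9993 matches the eigenvalue product 90.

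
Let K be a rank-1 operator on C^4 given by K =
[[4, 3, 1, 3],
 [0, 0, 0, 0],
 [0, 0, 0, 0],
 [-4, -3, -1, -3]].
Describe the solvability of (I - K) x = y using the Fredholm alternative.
(I - K) is singular (det(I - K) = 0, i.e. 1 ∈ sigma(K)). (I - K) x = y is solvable iff y ⊥ ker((I - K)^*) = span{(4, 3, 1, 3)}, i.e. iff 4y_1 + 3y_2 + y_3 + 3y_4 = 0. When solvable, the solutions are x = y + c·(1, 0, 0, -1), c arbitrary (ker(I - K) = span{(1, 0, 0, -1)}, dimension 1).

K has rank 1, so it is an outer product K = u v^T: every row of K is a multiple of one row vector. Reading off the entries, u = (1, 0, 0, -1) and v = (4, 3, 1, 3) (row i of K equals u_i·v^T). A rank-one matrix u v^T satisfies K u = u (v·u) and kills the (3)-dimensional subspace v^⊥, so its characteristic polynomial is lambda^3 (lambda - v·u) with v·u = tr K = 1. Hence the eigenvalues of I - K are 1 (multiplicity 3) and 1 - (1) = 0, so det(I - K) = 0. (Direct check: I - K =
[[-3, -3, -1, -3],
 [0, 1, 0, 0],
 [0, 0, 1, 0],
 [4, 3, 1, 4]]
has determinant 0.) So 1 is an eigenvalue of K and (I - K) is not invertible. The finite-dimensional Fredholm alternative says: either (I - K) is invertible, or ker(I - K) ≠ {0} and then range(I - K) = ker((I - K)^*)^⊥, with dim ker(I - K) = dim ker((I - K)^*). We are in the second case, so we need both kernels. Kernel of I - K: (I - K) u = u - u (v·u) = u - u = 0, so ker(I - K) = span{u} = span{(1, 0, 0, -1)} (it is exactly 1-dimensional because rank(I - K) = 3). Kernel of the adjoint: K is real, so (I - K)^* = I - K^T = I - v u^T, and (I - v u^T) v = v - v (u·v) = 0; hence ker((I - K)^*) = span{v} = span{(4, 3, 1, 3)}. Therefore (I - K) x = y is solvable iff <y, v> = 0, i.e. iff 4y_1 + 3y_2 + y_3 + 3y_4 = 0. When this holds, K y = u (v·y) = 0, so (I - K) y = y and x = y is a particular solution; the full solution set is the line x = y + c·u = y + c·(1, 0, 0, -1), c ∈ C.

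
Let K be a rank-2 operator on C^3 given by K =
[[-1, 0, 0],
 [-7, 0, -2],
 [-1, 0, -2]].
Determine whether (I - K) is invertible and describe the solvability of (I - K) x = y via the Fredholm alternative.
(I - K) is invertible (det(I - K) = 6 ≠ 0), so for every y in C^3 the equation (I - K) x = y has a unique solution.

K has rank 2 and factors as K = U V^T = u1 v1^T + u2 v2^T with u1 = (1, 3, -3), v1 = (-1, 0, 0), u2 = (0, -2, -2), v2 = (2, 0, 1) (multiplying out reproduces the displayed K). The nonzero eigenvalues of U V^T coincide with those of the 2 x 2 matrix G = V^T U = [[v1·u1, v1·u2], [v2·u1, v2·u2]] = [[-1, 0], [-1, -2]], and by the Sylvester determinant identity det(I_3 - U V^T) = det(I_2 - V^T U) = det([[2, 0], [1, 3]]) = (2)(3) - (0)(1) = 6. (Direct check: I - K =
[[2, 0, 0],
 [7, 1, 2],
 [1, 0, 3]]
has determinant 6.) The finite-dimensional Fredholm alternative says: either (I - K) is invertible, or ker(I - K) ≠ {0} and then range(I - K) = ker((I - K)^*)^⊥, with dim ker(I - K) = dim ker((I - K)^*). Since det(I - K) ≠ 0, 1 is not an eigenvalue of K and ker(I - K) = {0}, so we are in the first case: for every y there is a unique x = (I - K)^(-1) y. (Explicitly, by the Woodbury identity, (I - U V^T)^(-1) = I + U (I_2 - G)^(-1) V^T.)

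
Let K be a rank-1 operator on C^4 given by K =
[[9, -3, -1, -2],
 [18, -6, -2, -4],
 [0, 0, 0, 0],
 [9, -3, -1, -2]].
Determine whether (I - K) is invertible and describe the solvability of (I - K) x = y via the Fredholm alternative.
(I - K) is singular (det(I - K) = 0, i.e. 1 ∈ sigma(K)). (I - K) x = y is solvable iff y ⊥ ker((I - K)^*) = span{(9, -3, -1, -2)}, i.e. iff 9y_1 - 3y_2 - y_3 - 2y_4 = 0. When solvable, the solutions are x = y + c·(1, 2, 0, 1), c arbitrary (ker(I - K) = span{(1, 2, 0, 1)}, dimension 1).

K has rank 1, so it is an outer product K = u v^T: every row of K is a multiple of one row vector. Reading off the entries, u = (1, 2, 0, 1) and v = (9, -3, -1, -2) (row i of K equals u_i·v^T). A rank-one matrix u v^T satisfies K u = u (v·u) and kills the (3)-dimensional subspace v^⊥, so its characteristic polynomial is lambda^3 (lambda - v·u) with v·u = tr K = 1. Hence the eigenvalues of I - K are 1 (multiplicity 3) and 1 - (1) = 0, so det(I - K) = 0. (Direct check: I - K =
[[-8, 3, 1, 2],
 [-18, 7, 2, 4],
 [0, 0, 1, 0],
 [-9, 3, 1, 3]]
has determinant 0.) So 1 is an eigenvalue of K and (I - K) is not invertible. The finite-dimensional Fredholm alternative says: either (I - K) is invertible, or ker(I - K) ≠ {0} and then range(I - K) = ker((I - K)^*)^⊥, with dim ker(I - K) = dim ker((I - K)^*). We are in the second case, so we need both kernels. Kernel of I - K: (I - K) u = u - u (v·u) = u - u = 0, so ker(I - K) = span{u} = span{(1, 2, 0, 1)} (it is exactly 1-dimensional because rank(I - K) = 3). Kernel of the adjoint: K is real, so (I - K)^* = I - K^T = I - v u^T, and (I - v u^T) v = v - v (u·v) = 0; hence ker((I - K)^*) = span{v} = span{(9, -3, -1, -2)}. Therefore (I - K) x = y is solvable iff <y, v> = 0, i.e. iff 9y_1 - 3y_2 - y_3 - 2y_4 = 0. When this holds, K y = u (v·y) = 0, so (I - K) y = y and x = y is a particular solution; the full solution set is the line x = y + c·u = y + c·(1, 2, 0, 1), c ∈ C.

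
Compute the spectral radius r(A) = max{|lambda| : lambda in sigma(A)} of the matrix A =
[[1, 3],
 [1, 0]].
r(A) = (1 + sqrt(13))/2 ≈ 2.3028

The eigenvalues of A are the roots of its characteristic polynomial. With M = A (coefficients from the trace and determinant):
  p(λ) = det(λ I - M) = λ^2 - λ - 3.
For λ^2 - λ - 3 the discriminant is 13. It is nonnegative but not a perfect square, so the roots are real and irrational: λ = (1 ± sqrt(13))/2 ≈ 2.3028, -1.3028.
Thus the eigenvalues (to 4 decimals) are 2.3028 (modulus 2.3028); -1.3028 (modulus 1.3028). The spectral radius is the largest modulus: r(A) = (1 + sqrt(13))/2 ≈ 2.3028. (Cross-check: r(A) ≤ ||A||_2 ≈ 3.1796; equality holds whenever A is normal, though it can also hold for some non-normal A.)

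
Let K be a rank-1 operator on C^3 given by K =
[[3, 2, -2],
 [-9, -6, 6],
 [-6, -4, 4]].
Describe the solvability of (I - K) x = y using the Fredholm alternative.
(I - K) is singular (det(I - K) = 0, i.e. 1 ∈ sigma(K)). (I - K) x = y is solvable iff y ⊥ ker((I - K)^*) = span{(3, 2, -2)}, i.e. iff 3y_1 + 2y_2 - 2y_3 = 0. When solvable, the solutions are x = y + c·(1, -3, -2), c arbitrary (ker(I - K) = span{(1, -3, -2)}, dimension 1).

K has rank 1, so it is an outer product K = u v^T: every row of K is a multiple of one row vector. Reading off the entries, u = (1, -3, -2) and v = (3, 2, -2) (row i of K equals u_i·v^T). A rank-one matrix u v^T satisfies K u = u (v·u) and kills the (2)-dimensional subspace v^⊥, so its characteristic polynomial is lambda^2 (lambda - v·u) with v·u = tr K = 1. Hence the eigenvalues of I - K are 1 (multiplicity 2) and 1 - (1) = 0, so det(I - K) = 0. (Direct check: I - K =
[[-2, -2, 2],
 [9, 7, -6],
 [6, 4, -3]]
has determinant 0.) So 1 is an eigenvalue of K and (I - K) is not invertible. The finite-dimensional Fredholm alternative says: either (I - K) is invertible, or ker(I - K) ≠ {0} and then range(I - K) = ker((I - K)^*)^⊥, with dim ker(I - K) = dim ker((I - K)^*). We are in the second case, so we need both kernels. Kernel of I - K: (I - K) u = u - u (v·u) = u - u = 0, so ker(I - K) = span{u} = span{(1, -3, -2)} (it is exactly 1-dimensional because rank(I - K) = 2). Kernel of the adjoint: K is real, so (I - K)^* = I - K^T = I - v u^T, and (I - v u^T) v = v - v (u·v) = 0; hence ker((I - K)^*) = span{v} = span{(3, 2, -2)}. Therefore (I - K) x = y is solvable iff <y, v> = 0, i.e. iff 3y_1 + 2y_2 - 2y_3 = 0. When this holds, K y = u (v·y) = 0, so (I - K) y = y and x = y is a particular solution; the full solution set is the line x = y + c·u = y + c·(1, -3, -2), c ∈ C.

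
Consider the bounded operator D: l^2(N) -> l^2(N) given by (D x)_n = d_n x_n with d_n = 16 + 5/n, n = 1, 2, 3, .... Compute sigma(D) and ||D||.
sigma(D) = {16 + 5/n : n ≥ 1} ∪ {16}; ||D|| = 21

A bounded diagonal operator on l^2 with diagonal entries d_n has spectrum equal to the closure of {d_n : n ≥ 1}: every d_n is an eigenvalue (with eigenvector e_n), so {d_n} ⊂ sigma(D); the spectrum is closed, so its closure is too; and for lambda not in the closure, (D - lambda I) has bounded inverse (the diagonal entries 1/(d_n - lambda) are bounded). For our sequence d_n = 16 + 5/n, n = 1, 2, 3, ...:
  - {d_n} = {16 + 5/n : n ≥ 1}; the only limit point is 16
  - closure = {16 + 5/n : n ≥ 1} ∪ {16}
For the norm: a diagonal operator has ||D|| = sup_n |d_n|. Here d_n = 16 + 5/n is positive and decreasing, so sup_n |d_n| = d_1 = 16 + 5 = 21. So ||D|| = 21.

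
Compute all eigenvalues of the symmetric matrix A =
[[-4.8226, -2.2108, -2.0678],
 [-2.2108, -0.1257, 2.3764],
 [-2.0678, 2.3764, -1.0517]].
sigma(A) ≈ {-6, -3, 3}

A is real symmetric, so its spectrum consists of real eigenvalues. Expanding the characteristic polynomial of the displayed matrix gives
  det(λ I - A) = p(λ) = λ^3 + (6)λ^2 + (-9)λ + (-54.0022).
Solving p(λ) = 0 yields eigenvalues ≈ -6, -3, 3. (A is shown rounded to 4 decimals, so these recover the underlying integer eigenvalues to within that precision.)
Verification: the trace of A = -6 equals the sum of eigenvalues -6, and det(A) ≈ 54.0022 matches the eigenvalue product 54.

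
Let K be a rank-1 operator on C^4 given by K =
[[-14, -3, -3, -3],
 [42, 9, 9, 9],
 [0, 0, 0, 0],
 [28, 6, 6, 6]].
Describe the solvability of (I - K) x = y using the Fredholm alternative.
(I - K) is singular (det(I - K) = 0, i.e. 1 ∈ sigma(K)). (I - K) x = y is solvable iff y ⊥ ker((I - K)^*) = span{(-14, -3, -3, -3)}, i.e. iff -14y_1 - 3y_2 - 3y_3 - 3y_4 = 0. When solvable, the solutions are x = y + c·(1, -3, 0, -2), c arbitrary (ker(I - K) = span{(1, -3, 0, -2)}, dimension 1).

K has rank 1, so it is an outer product K = u v^T: every row of K is a multiple of one row vector. Reading off the entries, u = (1, -3, 0, -2) and v = (-14, -3, -3, -3) (row i of K equals u_i·v^T). A rank-one matrix u v^T satisfies K u = u (v·u) and kills the (3)-dimensional subspace v^⊥, so its characteristic polynomial is lambda^3 (lambda - v·u) with v·u = tr K = 1. Hence the eigenvalues of I - K are 1 (multiplicity 3) and 1 - (1) = 0, so det(I - K) = 0. (Direct check: I - K =
[[15, 3, 3, 3],
 [-42, -8, -9, -9],
 [0, 0, 1, 0],
 [-28, -6, -6, -5]]
has determinant 0.) So 1 is an eigenvalue of K and (I - K) is not invertible. The finite-dimensional Fredholm alternative says: either (I - K) is invertible, or ker(I - K) ≠ {0} and then range(I - K) = ker((I - K)^*)^⊥, with dim ker(I - K) = dim ker((I - K)^*). We are in the second case, so we need both kernels. Kernel of I - K: (I - K) u = u - u (v·u) = u - u = 0, so ker(I - K) = span{u} = span{(1, -3, 0, -2)} (it is exactly 1-dimensional because rank(I - K) = 3). Kernel of the adjoint: K is real, so (I - K)^* = I - K^T = I - v u^T, and (I - v u^T) v = v - v (u·v) = 0; hence ker((I - K)^*) = span{v} = span{(-14, -3, -3, -3)}. Therefore (I - K) x = y is solvable iff <y, v> = 0, i.e. iff -14y_1 - 3y_2 - 3y_3 - 3y_4 = 0. When this holds, K y = u (v·y) = 0, so (I - K) y = y and x = y is a particular solution; the full solution set is the line x = y + c·u = y + c·(1, -3, 0, -2), c ∈ C.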